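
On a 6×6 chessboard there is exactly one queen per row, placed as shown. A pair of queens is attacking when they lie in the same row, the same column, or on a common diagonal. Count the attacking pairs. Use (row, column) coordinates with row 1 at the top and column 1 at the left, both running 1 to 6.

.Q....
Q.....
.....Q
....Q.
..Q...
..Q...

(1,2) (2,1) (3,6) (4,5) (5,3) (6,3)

6

Same column: (5,3)–(6,3) (column 3).
Same diagonal: (1,2)–(2,1) (|1−2| = |2−1| = 1); (1,2)–(4,5) (|1−4| = |2−5| = 3); (3,6)–(4,5) (|3−4| = |6−5| = 1); (3,6)–(6,3) (|3−6| = |6−3| = 3); (4,5)–(6,3) (|4−6| = |5−3| = 2).
Total attacking pairs: 6.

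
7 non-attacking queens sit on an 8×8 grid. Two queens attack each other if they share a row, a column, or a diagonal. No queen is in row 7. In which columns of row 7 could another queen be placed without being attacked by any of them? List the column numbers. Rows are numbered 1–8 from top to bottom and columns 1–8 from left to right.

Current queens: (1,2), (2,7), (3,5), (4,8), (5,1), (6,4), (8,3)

columns 6

(1,2) attacks row 7 at column 2 and diagonals 8.
(2,7) attacks row 7 at column 7 and diagonals 2.
(3,5) attacks row 7 at column 5 and diagonals 1.
(4,8) attacks row 7 at column 8 and diagonals 5.
(5,1) attacks row 7 at column 1 and diagonals 3.
(6,4) attacks row 7 at column 4 and diagonals 3, 5.
(8,3) attacks row 7 at column 3 and diagonals 2, 4.
Attacked columns: {1, 2, 3, 4, 5, 7, 8}. Safe: {6}.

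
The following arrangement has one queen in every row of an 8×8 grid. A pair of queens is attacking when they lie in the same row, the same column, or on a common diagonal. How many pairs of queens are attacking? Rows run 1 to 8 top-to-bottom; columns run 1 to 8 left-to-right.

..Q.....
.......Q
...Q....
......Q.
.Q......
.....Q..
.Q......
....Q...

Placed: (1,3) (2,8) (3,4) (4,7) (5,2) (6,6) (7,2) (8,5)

3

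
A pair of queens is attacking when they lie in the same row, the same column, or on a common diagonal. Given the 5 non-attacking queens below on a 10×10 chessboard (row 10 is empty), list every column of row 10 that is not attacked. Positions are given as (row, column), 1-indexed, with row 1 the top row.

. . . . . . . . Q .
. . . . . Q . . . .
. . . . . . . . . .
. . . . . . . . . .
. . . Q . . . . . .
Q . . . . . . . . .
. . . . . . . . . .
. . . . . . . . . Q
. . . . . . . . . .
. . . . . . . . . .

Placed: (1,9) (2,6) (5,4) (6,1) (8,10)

columns 2, 3, 7

(1,9) attacks row 10 at column 9.
(2,6) attacks row 10 at column 6.
(5,4) attacks row 10 at column 4 and diagonals 9.
(6,1) attacks row 10 at column 1 and diagonals 5.
(8,10) attacks row 10 at column 10 and diagonals 8.
Attacked columns: {1, 4, 5, 6, 8, 9, 10}. Safe: {2, 3, 7}.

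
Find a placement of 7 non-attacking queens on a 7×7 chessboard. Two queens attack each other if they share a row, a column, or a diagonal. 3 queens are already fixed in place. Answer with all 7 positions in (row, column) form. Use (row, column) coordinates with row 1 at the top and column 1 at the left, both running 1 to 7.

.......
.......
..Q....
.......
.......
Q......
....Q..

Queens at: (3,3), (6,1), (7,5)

(1,2) (2,6) (3,3) (4,7) (5,4) (6,1) (7,5)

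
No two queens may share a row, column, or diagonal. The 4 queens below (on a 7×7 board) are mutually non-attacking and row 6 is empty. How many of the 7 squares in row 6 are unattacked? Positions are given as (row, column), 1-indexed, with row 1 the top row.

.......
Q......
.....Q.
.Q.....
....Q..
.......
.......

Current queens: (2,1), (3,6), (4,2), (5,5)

1

(2,1) attacks row 6 at column 1 and diagonals 5.
(3,6) attacks row 6 at column 6 and diagonals 3.
(4,2) attacks row 6 at column 2 and diagonals 4.
(5,5) attacks row 6 at column 5 and diagonals 4, 6.
Attacked columns: {1, 2, 3, 4, 5, 6}. Safe: {7}.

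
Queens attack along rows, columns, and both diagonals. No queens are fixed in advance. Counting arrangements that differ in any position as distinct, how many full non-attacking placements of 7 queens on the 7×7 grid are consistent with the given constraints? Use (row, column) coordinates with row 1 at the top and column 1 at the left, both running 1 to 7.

Branch on row 1: col 1 → 4; col 2 → 7; col 3 → 6; col 4 → 6; col 5 → 6; col 6 → 7; col 7 → 4.
Sum: 4 + 7 + 6 + 6 + 6 + 7 + 4 = 40.
(This is the classic 7-queens count.)

40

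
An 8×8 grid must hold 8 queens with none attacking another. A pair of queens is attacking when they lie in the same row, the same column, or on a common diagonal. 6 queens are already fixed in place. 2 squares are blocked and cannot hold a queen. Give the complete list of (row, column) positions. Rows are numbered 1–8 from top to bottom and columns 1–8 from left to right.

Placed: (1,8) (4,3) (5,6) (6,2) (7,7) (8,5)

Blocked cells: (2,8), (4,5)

(1,8) (2,4) (3,1) (4,3) (5,6) (6,2) (7,7) (8,5)

Row 2: attacked by (1,8)→{7,8}; (4,3)→{1,3,5}; (5,6)→{3,6}; (6,2)→{2,6}; (7,7)→{2,7}; (8,5)→{5}. Blocked: 8. Safe: 4. Place at column 4.
Row 3: attacked by (1,8)→{6,8}; (2,4)→{3,4,5}; (4,3)→{2,3,4}; (5,6)→{4,6,8}; (6,2)→{2,5}; (7,7)→{3,7}; (8,5)→{5}. Safe: 1. Place at column 1.
Columns [8, 4, 1, 3, 6, 2, 7, 5], r−c [-7, -2, 2, 1, -1, 4, 0, 3], r+c [9, 6, 4, 7, 11, 8, 14, 13] are all distinct, so no two queens attack.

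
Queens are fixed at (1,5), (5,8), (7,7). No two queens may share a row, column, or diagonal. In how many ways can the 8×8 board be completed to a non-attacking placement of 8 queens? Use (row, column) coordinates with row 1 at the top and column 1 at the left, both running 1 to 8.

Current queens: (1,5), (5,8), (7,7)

1

Branch on row 2: col 1 → 1; col 3 → 0.
Sum: 1 + 0 = 1.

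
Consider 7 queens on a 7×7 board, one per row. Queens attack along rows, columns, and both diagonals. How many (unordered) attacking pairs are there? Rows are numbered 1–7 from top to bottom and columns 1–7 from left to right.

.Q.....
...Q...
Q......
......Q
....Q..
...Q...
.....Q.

3

Same column: (2,4)–(6,4) (column 4).
Same diagonal: (3,1)–(6,4) (|3−6| = |1−4| = 3); (5,5)–(6,4) (|5−6| = |5−4| = 1).
Total attacking pairs: 3.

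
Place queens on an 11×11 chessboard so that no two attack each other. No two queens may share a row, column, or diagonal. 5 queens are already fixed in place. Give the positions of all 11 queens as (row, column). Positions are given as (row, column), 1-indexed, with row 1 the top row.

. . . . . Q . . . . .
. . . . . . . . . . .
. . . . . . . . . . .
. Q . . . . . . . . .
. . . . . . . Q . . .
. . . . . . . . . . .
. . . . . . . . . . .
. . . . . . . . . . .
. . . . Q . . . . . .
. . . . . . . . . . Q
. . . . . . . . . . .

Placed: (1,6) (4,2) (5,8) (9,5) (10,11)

(1,6) (2,9) (3,7) (4,2) (5,8) (6,3) (7,1) (8,10) (9,5) (10,11) (11,4)

Row 2: attacked by (1,6)→{5,6,7}; (4,2)→{2,4}; (5,8)→{5,8,11}; (9,5)→{5}; (10,11)→{3,11}. Safe: 1, 9, 10. Place at column 9.
Row 3: attacked by (1,6)→{4,6,8}; (2,9)→{8,9,10}; (4,2)→{1,2,3}; (5,8)→{6,8,10}; (9,5)→{5,11}; (10,11)→{4,11}. Safe: 7. Place at column 7.
Row 6: attacked by (1,6)→{1,6,11}; (2,9)→{5,9}; (3,7)→{4,7,10}; (4,2)→{2,4}; (5,8)→{7,8,9}; (9,5)→{2,5,8}; (10,11)→{7,11}. Safe: 3. Place at column 3.
Row 7: attacked by (1,6)→{6}; (2,9)→{4,9}; (3,7)→{3,7,11}; (4,2)→{2,5}; (5,8)→{6,8,10}; (6,3)→{2,3,4}; (9,5)→{3,5,7}; (10,11)→{8,11}. Safe: 1. Place at column 1.
Row 8: attacked by (1,6)→{6}; (2,9)→{3,9}; (3,7)→{2,7}; (4,2)→{2,6}; (5,8)→{5,8,11}; (6,3)→{1,3,5}; (7,1)→{1,2}; (9,5)→{4,5,6}; (10,11)→{9,11}. Safe: 10. Place at column 10.
Row 11: attacked by (1,6)→{6}; (2,9)→{9}; (3,7)→{7}; (4,2)→{2,9}; (5,8)→{2,8}; (6,3)→{3,8}; (7,1)→{1,5}; (8,10)→{7,10}; (9,5)→{3,5,7}; (10,11)→{10,11}. Safe: 4. Place at column 4.
Columns [6, 9, 7, 2, 8, 3, 1, 10, 5, 11, 4], r−c [-5, -7, -4, 2, -3, 3, 6, -2, 4, -1, 7], r+c [7, 11, 10, 6, 13, 9, 8, 18, 14, 21, 15] are all distinct, so no two queens attack.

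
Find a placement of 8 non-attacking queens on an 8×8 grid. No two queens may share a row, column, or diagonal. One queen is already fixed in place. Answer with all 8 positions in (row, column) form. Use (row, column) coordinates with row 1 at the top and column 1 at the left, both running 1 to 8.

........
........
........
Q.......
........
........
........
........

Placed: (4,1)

(1,5) (2,2) (3,6) (4,1) (5,7) (6,4) (7,8) (8,3)

Row 1: attacked by (4,1)→{1,4}. Safe: 2, 3, 5, 6, 7, 8. Place at column 5.
Row 2: attacked by (1,5)→{4,5,6}; (4,1)→{1,3}. Safe: 2, 7, 8. Place at column 2.
Row 3: attacked by (1,5)→{3,5,7}; (2,2)→{1,2,3}; (4,1)→{1,2}. Safe: 4, 6, 8. Place at column 6.
Row 5: attacked by (1,5)→{1,5}; (2,2)→{2,5}; (3,6)→{4,6,8}; (4,1)→{1,2}. Safe: 3, 7. Place at column 7.
Row 6: attacked by (1,5)→{5}; (2,2)→{2,6}; (3,6)→{3,6}; (4,1)→{1,3}; (5,7)→{6,7,8}. Safe: 4. Place at column 4.
Row 7: attacked by (1,5)→{5}; (2,2)→{2,7}; (3,6)→{2,6}; (4,1)→{1,4}; (5,7)→{5,7}; (6,4)→{3,4,5}. Safe: 8. Place at column 8.
Row 8: attacked by (1,5)→{5}; (2,2)→{2,8}; (3,6)→{1,6}; (4,1)→{1,5}; (5,7)→{4,7}; (6,4)→{2,4,6}; (7,8)→{7,8}. Safe: 3. Place at column 3.
Columns [5, 2, 6, 1, 7, 4, 8, 3], r−c [-4, 0, -3, 3, -2, 2, -1, 5], r+c [6, 4, 9, 5, 12, 10, 15, 11] are all distinct, so no two queens attack.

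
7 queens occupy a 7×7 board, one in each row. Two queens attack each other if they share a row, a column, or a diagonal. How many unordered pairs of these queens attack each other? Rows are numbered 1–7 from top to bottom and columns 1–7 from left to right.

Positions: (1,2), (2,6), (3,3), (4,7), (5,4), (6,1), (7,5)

All columns are distinct and no two queens satisfy |Δrow| = |Δcol|, so no pair attacks.

0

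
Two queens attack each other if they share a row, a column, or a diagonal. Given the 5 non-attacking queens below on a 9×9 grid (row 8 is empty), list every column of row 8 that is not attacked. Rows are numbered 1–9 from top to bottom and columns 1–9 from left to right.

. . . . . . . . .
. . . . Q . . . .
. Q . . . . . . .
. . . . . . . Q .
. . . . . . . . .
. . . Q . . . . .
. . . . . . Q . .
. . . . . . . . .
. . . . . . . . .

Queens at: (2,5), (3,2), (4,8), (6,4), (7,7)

columns 1, 3, 9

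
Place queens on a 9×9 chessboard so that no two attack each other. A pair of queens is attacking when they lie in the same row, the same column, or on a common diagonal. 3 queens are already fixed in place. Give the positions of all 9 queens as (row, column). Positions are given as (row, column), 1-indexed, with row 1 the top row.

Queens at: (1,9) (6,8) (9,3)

Row 2: attacked by (1,9)→{8,9}; (6,8)→{4,8}; (9,3)→{3}. Safe: 1, 2, 5, 6, 7. Place at column 6.
Row 3: attacked by (1,9)→{7,9}; (2,6)→{5,6,7}; (6,8)→{5,8}; (9,3)→{3,9}. Safe: 1, 2, 4. Place at column 4.
Row 4: attacked by (1,9)→{6,9}; (2,6)→{4,6,8}; (3,4)→{3,4,5}; (6,8)→{6,8}; (9,3)→{3,8}. Safe: 1, 2, 7. Place at column 7.
Row 5: attacked by (1,9)→{5,9}; (2,6)→{3,6,9}; (3,4)→{2,4,6}; (4,7)→{6,7,8}; (6,8)→{7,8,9}; (9,3)→{3,7}. Safe: 1. Place at column 1.
Row 7: attacked by (1,9)→{3,9}; (2,6)→{1,6}; (3,4)→{4,8}; (4,7)→{4,7}; (5,1)→{1,3}; (6,8)→{7,8,9}; (9,3)→{1,3,5}. Safe: 2. Place at column 2.
Row 8: attacked by (1,9)→{2,9}; (2,6)→{6}; (3,4)→{4,9}; (4,7)→{3,7}; (5,1)→{1,4}; (6,8)→{6,8}; (7,2)→{1,2,3}; (9,3)→{2,3,4}. Safe: 5. Place at column 5.
Columns [9, 6, 4, 7, 1, 8, 2, 5, 3], r−c [-8, -4, -1, -3, 4, -2, 5, 3, 6], r+c [10, 8, 7, 11, 6, 14, 9, 13, 12] are all distinct, so no two queens attack.

(1,9) (2,6) (3,4) (4,7) (5,1) (6,8) (7,2) (8,5) (9,3)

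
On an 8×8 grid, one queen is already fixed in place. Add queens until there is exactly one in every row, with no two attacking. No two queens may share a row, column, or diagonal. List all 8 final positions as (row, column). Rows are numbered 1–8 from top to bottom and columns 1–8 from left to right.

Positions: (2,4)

Row 1: attacked by (2,4)→{3,4,5}. Safe: 1, 2, 6, 7, 8. Place at column 8.
Row 3: attacked by (1,8)→{6,8}; (2,4)→{3,4,5}. Safe: 1, 2, 7. Place at column 1.
Row 4: attacked by (1,8)→{5,8}; (2,4)→{2,4,6}; (3,1)→{1,2}. Safe: 3, 7. Place at column 3.
Row 5: attacked by (1,8)→{4,8}; (2,4)→{1,4,7}; (3,1)→{1,3}; (4,3)→{2,3,4}. Safe: 5, 6. Place at column 6.
Row 6: attacked by (1,8)→{3,8}; (2,4)→{4,8}; (3,1)→{1,4}; (4,3)→{1,3,5}; (5,6)→{5,6,7}. Safe: 2. Place at column 2.
Row 7: attacked by (1,8)→{2,8}; (2,4)→{4}; (3,1)→{1,5}; (4,3)→{3,6}; (5,6)→{4,6,8}; (6,2)→{1,2,3}. Safe: 7. Place at column 7.
Row 8: attacked by (1,8)→{1,8}; (2,4)→{4}; (3,1)→{1,6}; (4,3)→{3,7}; (5,6)→{3,6}; (6,2)→{2,4}; (7,7)→{6,7,8}. Safe: 5. Place at column 5.
Columns [8, 4, 1, 3, 6, 2, 7, 5], r−c [-7, -2, 2, 1, -1, 4, 0, 3], r+c [9, 6, 4, 7, 11, 8, 14, 13] are all distinct, so no two queens attack.

(1,8) (2,4) (3,1) (4,3) (5,6) (6,2) (7,7) (8,5)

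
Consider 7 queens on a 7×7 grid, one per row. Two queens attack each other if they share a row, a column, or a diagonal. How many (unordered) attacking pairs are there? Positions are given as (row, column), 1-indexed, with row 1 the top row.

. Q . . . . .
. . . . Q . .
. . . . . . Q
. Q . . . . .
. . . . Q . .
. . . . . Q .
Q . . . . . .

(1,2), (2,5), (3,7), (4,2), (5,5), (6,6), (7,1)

4

Same column: (1,2)–(4,2) (column 2); (2,5)–(5,5) (column 5).
Same diagonal: (3,7)–(5,5) (|3−5| = |7−5| = 2); (5,5)–(6,6) (|5−6| = |5−6| = 1).
Total attacking pairs: 4.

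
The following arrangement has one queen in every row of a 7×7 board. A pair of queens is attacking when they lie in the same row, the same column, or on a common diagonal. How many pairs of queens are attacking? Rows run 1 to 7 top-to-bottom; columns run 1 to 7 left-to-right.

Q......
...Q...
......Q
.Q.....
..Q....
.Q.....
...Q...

Same column: (2,4)–(7,4) (column 4); (4,2)–(6,2) (column 2).
Same diagonal: (2,4)–(4,2) (|2−4| = |4−2| = 2); (4,2)–(5,3) (|4−5| = |2−3| = 1); (5,3)–(6,2) (|5−6| = |3−2| = 1).
Total attacking pairs: 5.

5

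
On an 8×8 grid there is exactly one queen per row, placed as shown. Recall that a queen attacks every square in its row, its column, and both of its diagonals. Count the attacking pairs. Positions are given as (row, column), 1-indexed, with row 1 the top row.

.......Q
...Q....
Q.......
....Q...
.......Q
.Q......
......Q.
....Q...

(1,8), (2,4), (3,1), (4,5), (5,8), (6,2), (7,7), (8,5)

4

Same column: (1,8)–(5,8) (column 8); (4,5)–(8,5) (column 5).
Same diagonal: (1,8)–(4,5) (|1−4| = |8−5| = 3); (5,8)–(8,5) (|5−8| = |8−5| = 3).
Total attacking pairs: 4.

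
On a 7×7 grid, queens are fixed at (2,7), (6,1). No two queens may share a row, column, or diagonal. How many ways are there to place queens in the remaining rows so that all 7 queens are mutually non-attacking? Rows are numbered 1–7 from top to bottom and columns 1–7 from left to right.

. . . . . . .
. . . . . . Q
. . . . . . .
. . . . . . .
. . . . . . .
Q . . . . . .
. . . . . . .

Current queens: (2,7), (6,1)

4

Branch on row 1: col 2 → 0; col 3 → 1; col 4 → 1; col 5 → 2.
Sum: 0 + 1 + 1 + 2 = 4.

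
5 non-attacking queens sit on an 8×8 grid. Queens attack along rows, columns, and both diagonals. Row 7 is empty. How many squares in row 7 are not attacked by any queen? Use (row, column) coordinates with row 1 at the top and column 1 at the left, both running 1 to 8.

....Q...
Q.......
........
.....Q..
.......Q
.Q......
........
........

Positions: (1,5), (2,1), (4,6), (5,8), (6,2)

(1,5) attacks row 7 at column 5.
(2,1) attacks row 7 at column 1 and diagonals 6.
(4,6) attacks row 7 at column 6 and diagonals 3.
(5,8) attacks row 7 at column 8 and diagonals 6.
(6,2) attacks row 7 at column 2 and diagonals 1, 3.
Attacked columns: {1, 2, 3, 5, 6, 8}. Safe: {4, 7}.

2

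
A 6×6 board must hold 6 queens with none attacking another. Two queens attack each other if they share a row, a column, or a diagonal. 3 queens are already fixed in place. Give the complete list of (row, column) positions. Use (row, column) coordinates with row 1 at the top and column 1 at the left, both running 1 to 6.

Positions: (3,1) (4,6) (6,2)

(1,5) (2,3) (3,1) (4,6) (5,4) (6,2)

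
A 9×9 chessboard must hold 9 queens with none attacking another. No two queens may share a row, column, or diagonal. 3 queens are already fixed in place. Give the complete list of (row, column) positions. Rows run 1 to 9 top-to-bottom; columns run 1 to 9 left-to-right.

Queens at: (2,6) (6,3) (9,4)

(1,9) (2,6) (3,2) (4,7) (5,1) (6,3) (7,5) (8,8) (9,4)

Row 1: attacked by (2,6)→{5,6,7}; (6,3)→{3,8}; (9,4)→{4}. Safe: 1, 2, 9. Place at column 9.
Row 3: attacked by (1,9)→{7,9}; (2,6)→{5,6,7}; (6,3)→{3,6}; (9,4)→{4}. Safe: 1, 2, 8. Place at column 2.
Row 4: attacked by (1,9)→{6,9}; (2,6)→{4,6,8}; (3,2)→{1,2,3}; (6,3)→{1,3,5}; (9,4)→{4,9}. Safe: 7. Place at column 7.
Row 5: attacked by (1,9)→{5,9}; (2,6)→{3,6,9}; (3,2)→{2,4}; (4,7)→{6,7,8}; (6,3)→{2,3,4}; (9,4)→{4,8}. Safe: 1. Place at column 1.
Row 7: attacked by (1,9)→{3,9}; (2,6)→{1,6}; (3,2)→{2,6}; (4,7)→{4,7}; (5,1)→{1,3}; (6,3)→{2,3,4}; (9,4)→{2,4,6}. Safe: 5, 8. Place at column 5.
Row 8: attacked by (1,9)→{2,9}; (2,6)→{6}; (3,2)→{2,7}; (4,7)→{3,7}; (5,1)→{1,4}; (6,3)→{1,3,5}; (7,5)→{4,5,6}; (9,4)→{3,4,5}. Safe: 8. Place at column 8.
Columns [9, 6, 2, 7, 1, 3, 5, 8, 4], r−c [-8, -4, 1, -3, 4, 3, 2, 0, 5], r+c [10, 8, 5, 11, 6, 9, 12, 16, 13] are all distinct, so no two queens attack.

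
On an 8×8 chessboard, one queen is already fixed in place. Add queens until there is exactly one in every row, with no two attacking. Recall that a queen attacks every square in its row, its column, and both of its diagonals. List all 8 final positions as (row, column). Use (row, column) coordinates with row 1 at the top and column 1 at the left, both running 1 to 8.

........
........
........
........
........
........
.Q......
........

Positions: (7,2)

Row 1: attacked by (7,2)→{2,8}. Safe: 1, 3, 4, 5, 6, 7. Place at column 7.
Row 2: attacked by (1,7)→{6,7,8}; (7,2)→{2,7}. Safe: 1, 3, 4, 5. Place at column 5.
Row 3: attacked by (1,7)→{5,7}; (2,5)→{4,5,6}; (7,2)→{2,6}. Safe: 1, 3, 8. Place at column 3.
Row 4: attacked by (1,7)→{4,7}; (2,5)→{3,5,7}; (3,3)→{2,3,4}; (7,2)→{2,5}. Safe: 1, 6, 8. Place at column 1.
Row 5: attacked by (1,7)→{3,7}; (2,5)→{2,5,8}; (3,3)→{1,3,5}; (4,1)→{1,2}; (7,2)→{2,4}. Safe: 6. Place at column 6.
Row 6: attacked by (1,7)→{2,7}; (2,5)→{1,5}; (3,3)→{3,6}; (4,1)→{1,3}; (5,6)→{5,6,7}; (7,2)→{1,2,3}. Safe: 4, 8. Place at column 8.
Row 8: attacked by (1,7)→{7}; (2,5)→{5}; (3,3)→{3,8}; (4,1)→{1,5}; (5,6)→{3,6}; (6,8)→{6,8}; (7,2)→{1,2,3}. Safe: 4. Place at column 4.
Columns [7, 5, 3, 1, 6, 8, 2, 4], r−c [-6, -3, 0, 3, -1, -2, 5, 4], r+c [8, 7, 6, 5, 11, 14, 9, 12] are all distinct, so no two queens attack.

(1,7) (2,5) (3,3) (4,1) (5,6) (6,8) (7,2) (8,4)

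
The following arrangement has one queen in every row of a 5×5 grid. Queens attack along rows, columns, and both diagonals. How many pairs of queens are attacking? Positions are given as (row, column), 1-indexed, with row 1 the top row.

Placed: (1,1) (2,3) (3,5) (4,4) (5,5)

Same column: (3,5)–(5,5) (column 5).
Same diagonal: (1,1)–(4,4) (|1−4| = |1−4| = 3); (1,1)–(5,5) (|1−5| = |1−5| = 4); (3,5)–(4,4) (|3−4| = |5−4| = 1); (4,4)–(5,5) (|4−5| = |4−5| = 1).
Total attacking pairs: 5.

5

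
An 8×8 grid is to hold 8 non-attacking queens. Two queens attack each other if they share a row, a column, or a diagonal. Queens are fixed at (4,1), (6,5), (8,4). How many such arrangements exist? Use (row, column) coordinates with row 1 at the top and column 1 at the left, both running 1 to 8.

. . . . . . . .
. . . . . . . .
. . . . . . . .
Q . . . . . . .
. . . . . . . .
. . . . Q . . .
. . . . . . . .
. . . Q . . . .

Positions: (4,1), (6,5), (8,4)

Branch on row 1: col 2 → 1; col 3 → 0; col 6 → 1; col 7 → 0; col 8 → 0.
Sum: 1 + 0 + 1 + 0 + 0 = 2.

2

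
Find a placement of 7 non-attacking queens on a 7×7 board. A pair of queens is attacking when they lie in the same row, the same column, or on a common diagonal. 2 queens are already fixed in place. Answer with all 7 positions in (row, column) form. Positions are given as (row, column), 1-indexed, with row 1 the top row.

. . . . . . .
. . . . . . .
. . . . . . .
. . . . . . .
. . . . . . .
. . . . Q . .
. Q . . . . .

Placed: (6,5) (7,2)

Row 1: attacked by (6,5)→{5}; (7,2)→{2}. Safe: 1, 3, 4, 6, 7. Place at column 6.
Row 2: attacked by (1,6)→{5,6,7}; (6,5)→{1,5}; (7,2)→{2,7}. Safe: 3, 4. Place at column 3.
Row 3: attacked by (1,6)→{4,6}; (2,3)→{2,3,4}; (6,5)→{2,5}; (7,2)→{2,6}. Safe: 1, 7. Place at column 7.
Row 4: attacked by (1,6)→{3,6}; (2,3)→{1,3,5}; (3,7)→{6,7}; (6,5)→{3,5,7}; (7,2)→{2,5}. Safe: 4. Place at column 4.
Row 5: attacked by (1,6)→{2,6}; (2,3)→{3,6}; (3,7)→{5,7}; (4,4)→{3,4,5}; (6,5)→{4,5,6}; (7,2)→{2,4}. Safe: 1. Place at column 1.
Columns [6, 3, 7, 4, 1, 5, 2], r−c [-5, -1, -4, 0, 4, 1, 5], r+c [7, 5, 10, 8, 6, 11, 9] are all distinct, so no two queens attack.

(1,6) (2,3) (3,7) (4,4) (5,1) (6,5) (7,2)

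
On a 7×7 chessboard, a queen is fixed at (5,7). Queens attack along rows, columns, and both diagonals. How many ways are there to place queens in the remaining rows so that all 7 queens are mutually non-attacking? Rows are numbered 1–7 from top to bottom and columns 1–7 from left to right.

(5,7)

Branch on row 1: col 1 → 1; col 2 → 2; col 4 → 0; col 5 → 1; col 6 → 2.
Sum: 1 + 2 + 0 + 1 + 2 = 6.

6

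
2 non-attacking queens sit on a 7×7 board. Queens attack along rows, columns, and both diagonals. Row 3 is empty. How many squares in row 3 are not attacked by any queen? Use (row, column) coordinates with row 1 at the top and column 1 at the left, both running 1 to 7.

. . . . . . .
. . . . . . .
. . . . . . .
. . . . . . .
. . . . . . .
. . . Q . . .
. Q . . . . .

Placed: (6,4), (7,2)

(6,4) attacks row 3 at column 4 and diagonals 1, 7.
(7,2) attacks row 3 at column 2 and diagonals 6.
Attacked columns: {1, 2, 4, 6, 7}. Safe: {3, 5}.

2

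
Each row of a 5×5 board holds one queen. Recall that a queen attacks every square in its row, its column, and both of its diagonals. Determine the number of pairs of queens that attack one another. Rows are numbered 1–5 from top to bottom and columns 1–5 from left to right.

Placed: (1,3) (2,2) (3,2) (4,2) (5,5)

5

Same column: (2,2)–(3,2) (column 2); (2,2)–(4,2) (column 2); (3,2)–(4,2) (column 2).
Same diagonal: (1,3)–(2,2) (|1−2| = |3−2| = 1); (2,2)–(5,5) (|2−5| = |2−5| = 3).
Total attacking pairs: 5.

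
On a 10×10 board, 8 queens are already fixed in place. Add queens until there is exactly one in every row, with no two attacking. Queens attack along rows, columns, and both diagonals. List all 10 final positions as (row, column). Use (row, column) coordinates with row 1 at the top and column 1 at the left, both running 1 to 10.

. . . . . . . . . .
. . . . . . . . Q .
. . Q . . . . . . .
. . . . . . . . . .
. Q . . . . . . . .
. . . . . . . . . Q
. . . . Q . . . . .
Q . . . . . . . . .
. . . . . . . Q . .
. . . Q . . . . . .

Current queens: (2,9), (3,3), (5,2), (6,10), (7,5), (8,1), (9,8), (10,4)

(1,7) (2,9) (3,3) (4,6) (5,2) (6,10) (7,5) (8,1) (9,8) (10,4)

Row 1: attacked by (2,9)→{8,9,10}; (3,3)→{1,3,5}; (5,2)→{2,6}; (6,10)→{5,10}; (7,5)→{5}; (8,1)→{1,8}; (9,8)→{8}; (10,4)→{4}. Safe: 7. Place at column 7.
Row 4: attacked by (1,7)→{4,7,10}; (2,9)→{7,9}; (3,3)→{2,3,4}; (5,2)→{1,2,3}; (6,10)→{8,10}; (7,5)→{2,5,8}; (8,1)→{1,5}; (9,8)→{3,8}; (10,4)→{4,10}. Safe: 6. Place at column 6.
Columns [7, 9, 3, 6, 2, 10, 5, 1, 8, 4], r−c [-6, -7, 0, -2, 3, -4, 2, 7, 1, 6], r+c [8, 11, 6, 10, 7, 16, 12, 9, 17, 14] are all distinct, so no two queens attack.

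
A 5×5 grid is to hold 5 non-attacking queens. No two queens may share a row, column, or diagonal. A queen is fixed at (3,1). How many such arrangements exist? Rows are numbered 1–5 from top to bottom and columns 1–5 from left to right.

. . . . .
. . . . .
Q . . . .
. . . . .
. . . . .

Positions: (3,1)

2

Branch on row 1: col 2 → 1; col 4 → 0; col 5 → 1.
Sum: 1 + 0 + 1 = 2.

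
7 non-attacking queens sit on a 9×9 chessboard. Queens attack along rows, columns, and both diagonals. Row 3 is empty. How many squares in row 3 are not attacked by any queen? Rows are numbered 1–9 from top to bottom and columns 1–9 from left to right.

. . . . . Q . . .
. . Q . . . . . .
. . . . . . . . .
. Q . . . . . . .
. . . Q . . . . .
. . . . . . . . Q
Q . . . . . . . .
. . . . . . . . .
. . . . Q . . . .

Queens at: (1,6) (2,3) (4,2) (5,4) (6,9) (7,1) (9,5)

(1,6) attacks row 3 at column 6 and diagonals 4, 8.
(2,3) attacks row 3 at column 3 and diagonals 2, 4.
(4,2) attacks row 3 at column 2 and diagonals 1, 3.
(5,4) attacks row 3 at column 4 and diagonals 2, 6.
(6,9) attacks row 3 at column 9 and diagonals 6.
(7,1) attacks row 3 at column 1 and diagonals 5.
(9,5) attacks row 3 at column 5.
Attacked columns: {1, 2, 3, 4, 5, 6, 8, 9}. Safe: {7}.

1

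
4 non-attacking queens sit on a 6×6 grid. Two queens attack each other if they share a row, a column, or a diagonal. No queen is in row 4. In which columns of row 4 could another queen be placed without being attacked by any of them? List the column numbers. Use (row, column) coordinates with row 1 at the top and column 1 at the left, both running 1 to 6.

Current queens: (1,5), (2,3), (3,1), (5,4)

(1,5) attacks row 4 at column 5 and diagonals 2.
(2,3) attacks row 4 at column 3 and diagonals 1, 5.
(3,1) attacks row 4 at column 1 and diagonals 2.
(5,4) attacks row 4 at column 4 and diagonals 3, 5.
Attacked columns: {1, 2, 3, 4, 5}. Safe: {6}.

columns 6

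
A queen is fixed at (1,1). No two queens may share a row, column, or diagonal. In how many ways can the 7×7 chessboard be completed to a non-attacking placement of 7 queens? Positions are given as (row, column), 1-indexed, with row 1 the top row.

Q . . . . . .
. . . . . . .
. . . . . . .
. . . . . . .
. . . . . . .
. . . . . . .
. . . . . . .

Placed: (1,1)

Branch on row 2: col 3 → 1; col 4 → 1; col 5 → 1; col 6 → 1; col 7 → 0.
Sum: 1 + 1 + 1 + 1 + 0 = 4.

4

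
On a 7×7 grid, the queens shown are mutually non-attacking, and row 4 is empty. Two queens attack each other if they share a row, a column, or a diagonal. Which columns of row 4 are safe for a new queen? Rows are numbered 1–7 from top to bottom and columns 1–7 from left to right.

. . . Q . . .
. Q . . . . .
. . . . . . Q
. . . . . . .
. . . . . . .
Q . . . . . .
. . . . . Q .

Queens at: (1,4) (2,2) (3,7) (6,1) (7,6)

(1,4) attacks row 4 at column 4 and diagonals 1, 7.
(2,2) attacks row 4 at column 2 and diagonals 4.
(3,7) attacks row 4 at column 7 and diagonals 6.
(6,1) attacks row 4 at column 1 and diagonals 3.
(7,6) attacks row 4 at column 6 and diagonals 3.
Attacked columns: {1, 2, 3, 4, 6, 7}. Safe: {5}.

columns 5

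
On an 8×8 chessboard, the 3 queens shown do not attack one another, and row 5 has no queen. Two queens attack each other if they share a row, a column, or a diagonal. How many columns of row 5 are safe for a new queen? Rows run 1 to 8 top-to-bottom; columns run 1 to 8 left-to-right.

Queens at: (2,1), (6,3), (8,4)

3

(2,1) attacks row 5 at column 1 and diagonals 4.
(6,3) attacks row 5 at column 3 and diagonals 2, 4.
(8,4) attacks row 5 at column 4 and diagonals 1, 7.
Attacked columns: {1, 2, 3, 4, 7}. Safe: {5, 6, 8}.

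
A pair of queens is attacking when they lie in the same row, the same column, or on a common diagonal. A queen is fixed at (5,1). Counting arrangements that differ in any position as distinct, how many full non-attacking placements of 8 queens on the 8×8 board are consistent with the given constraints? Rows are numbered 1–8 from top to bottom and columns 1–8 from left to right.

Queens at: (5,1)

Branch on row 1: col 2 → 3; col 3 → 4; col 4 → 5; col 6 → 4; col 7 → 1; col 8 → 1.
Sum: 3 + 4 + 5 + 4 + 1 + 1 = 18.

18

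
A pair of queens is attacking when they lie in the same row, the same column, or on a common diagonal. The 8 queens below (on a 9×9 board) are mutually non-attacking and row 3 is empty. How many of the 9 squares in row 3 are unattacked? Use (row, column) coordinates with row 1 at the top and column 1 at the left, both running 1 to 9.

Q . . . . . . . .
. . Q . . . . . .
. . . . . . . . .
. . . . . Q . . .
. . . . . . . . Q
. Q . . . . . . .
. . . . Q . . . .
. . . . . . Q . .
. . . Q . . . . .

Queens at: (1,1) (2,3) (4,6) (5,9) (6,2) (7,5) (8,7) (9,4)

1

(1,1) attacks row 3 at column 1 and diagonals 3.
(2,3) attacks row 3 at column 3 and diagonals 2, 4.
(4,6) attacks row 3 at column 6 and diagonals 5, 7.
(5,9) attacks row 3 at column 9 and diagonals 7.
(6,2) attacks row 3 at column 2 and diagonals 5.
(7,5) attacks row 3 at column 5 and diagonals 1, 9.
(8,7) attacks row 3 at column 7 and diagonals 2.
(9,4) attacks row 3 at column 4.
Attacked columns: {1, 2, 3, 4, 5, 6, 7, 9}. Safe: {8}.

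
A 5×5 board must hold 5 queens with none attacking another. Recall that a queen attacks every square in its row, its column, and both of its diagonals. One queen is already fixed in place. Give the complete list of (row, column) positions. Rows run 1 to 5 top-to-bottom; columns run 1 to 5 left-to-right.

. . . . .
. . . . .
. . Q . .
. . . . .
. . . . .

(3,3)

(1,4) (2,1) (3,3) (4,5) (5,2)

Row 1: attacked by (3,3)→{1,3,5}. Safe: 2, 4. Place at column 4.
Row 2: attacked by (1,4)→{3,4,5}; (3,3)→{2,3,4}. Safe: 1. Place at column 1.
Row 4: attacked by (1,4)→{1,4}; (2,1)→{1,3}; (3,3)→{2,3,4}. Safe: 5. Place at column 5.
Row 5: attacked by (1,4)→{4}; (2,1)→{1,4}; (3,3)→{1,3,5}; (4,5)→{4,5}. Safe: 2. Place at column 2.
Columns [4, 1, 3, 5, 2], r−c [-3, 1, 0, -1, 3], r+c [5, 3, 6, 9, 7] are all distinct, so no two queens attack.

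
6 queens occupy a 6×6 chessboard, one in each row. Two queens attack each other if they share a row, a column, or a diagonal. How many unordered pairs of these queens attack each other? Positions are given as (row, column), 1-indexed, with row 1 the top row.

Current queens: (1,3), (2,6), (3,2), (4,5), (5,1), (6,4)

All columns are distinct and no two queens satisfy |Δrow| = |Δcol|, so no pair attacks.

0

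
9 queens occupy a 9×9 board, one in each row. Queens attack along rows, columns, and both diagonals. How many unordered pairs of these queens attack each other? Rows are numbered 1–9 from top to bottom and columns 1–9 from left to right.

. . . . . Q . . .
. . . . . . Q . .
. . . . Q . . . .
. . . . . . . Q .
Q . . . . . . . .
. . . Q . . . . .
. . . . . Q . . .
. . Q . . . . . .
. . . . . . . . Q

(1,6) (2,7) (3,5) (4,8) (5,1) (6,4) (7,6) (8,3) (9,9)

Same column: (1,6)–(7,6) (column 6).
Same diagonal: (1,6)–(2,7) (|1−2| = |6−7| = 1).
Total attacking pairs: 2.

2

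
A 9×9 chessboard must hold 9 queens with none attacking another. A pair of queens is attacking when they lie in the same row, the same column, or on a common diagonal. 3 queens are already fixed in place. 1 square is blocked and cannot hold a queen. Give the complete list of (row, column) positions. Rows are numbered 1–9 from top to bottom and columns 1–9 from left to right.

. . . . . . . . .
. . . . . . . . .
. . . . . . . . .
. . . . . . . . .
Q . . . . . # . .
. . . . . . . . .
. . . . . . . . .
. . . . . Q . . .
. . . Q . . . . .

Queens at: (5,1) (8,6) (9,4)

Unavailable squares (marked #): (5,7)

Row 1: attacked by (5,1)→{1,5}; (8,6)→{6}; (9,4)→{4}. Safe: 2, 3, 7, 8, 9. Place at column 9.
Row 2: attacked by (1,9)→{8,9}; (5,1)→{1,4}; (8,6)→{6}; (9,4)→{4}. Safe: 2, 3, 5, 7. Place at column 2.
Row 3: attacked by (1,9)→{7,9}; (2,2)→{1,2,3}; (5,1)→{1,3}; (8,6)→{1,6}; (9,4)→{4}. Safe: 5, 8. Place at column 5.
Row 4: attacked by (1,9)→{6,9}; (2,2)→{2,4}; (3,5)→{4,5,6}; (5,1)→{1,2}; (8,6)→{2,6}; (9,4)→{4,9}. Safe: 3, 7, 8. Place at column 7.
Row 6: attacked by (1,9)→{4,9}; (2,2)→{2,6}; (3,5)→{2,5,8}; (4,7)→{5,7,9}; (5,1)→{1,2}; (8,6)→{4,6,8}; (9,4)→{1,4,7}. Safe: 3. Place at column 3.
Row 7: attacked by (1,9)→{3,9}; (2,2)→{2,7}; (3,5)→{1,5,9}; (4,7)→{4,7}; (5,1)→{1,3}; (6,3)→{2,3,4}; (8,6)→{5,6,7}; (9,4)→{2,4,6}. Safe: 8. Place at column 8.
Columns [9, 2, 5, 7, 1, 3, 8, 6, 4], r−c [-8, 0, -2, -3, 4, 3, -1, 2, 5], r+c [10, 4, 8, 11, 6, 9, 15, 14, 13] are all distinct, so no two queens attack.

(1,9) (2,2) (3,5) (4,7) (5,1) (6,3) (7,8) (8,6) (9,4)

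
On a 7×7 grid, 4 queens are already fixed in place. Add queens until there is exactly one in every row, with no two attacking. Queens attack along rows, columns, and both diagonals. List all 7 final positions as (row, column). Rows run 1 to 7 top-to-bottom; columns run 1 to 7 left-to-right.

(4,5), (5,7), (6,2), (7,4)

(1,6) (2,1) (3,3) (4,5) (5,7) (6,2) (7,4)

Row 1: attacked by (4,5)→{2,5}; (5,7)→{3,7}; (6,2)→{2,7}; (7,4)→{4}. Safe: 1, 6. Place at column 6.
Row 2: attacked by (1,6)→{5,6,7}; (4,5)→{3,5,7}; (5,7)→{4,7}; (6,2)→{2,6}; (7,4)→{4}. Safe: 1. Place at column 1.
Row 3: attacked by (1,6)→{4,6}; (2,1)→{1,2}; (4,5)→{4,5,6}; (5,7)→{5,7}; (6,2)→{2,5}; (7,4)→{4}. Safe: 3. Place at column 3.
Columns [6, 1, 3, 5, 7, 2, 4], r−c [-5, 1, 0, -1, -2, 4, 3], r+c [7, 3, 6, 9, 12, 8, 11] are all distinct, so no two queens attack.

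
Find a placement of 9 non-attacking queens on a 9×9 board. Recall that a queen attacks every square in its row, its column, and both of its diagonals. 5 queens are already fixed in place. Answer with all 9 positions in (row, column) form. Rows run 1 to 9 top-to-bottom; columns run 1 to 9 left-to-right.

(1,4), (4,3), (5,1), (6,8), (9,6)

(1,4) (2,2) (3,7) (4,3) (5,1) (6,8) (7,5) (8,9) (9,6)

Row 2: attacked by (1,4)→{3,4,5}; (4,3)→{1,3,5}; (5,1)→{1,4}; (6,8)→{4,8}; (9,6)→{6}. Safe: 2, 7, 9. Place at column 2.
Row 3: attacked by (1,4)→{2,4,6}; (2,2)→{1,2,3}; (4,3)→{2,3,4}; (5,1)→{1,3}; (6,8)→{5,8}; (9,6)→{6}. Safe: 7, 9. Place at column 7.
Row 7: attacked by (1,4)→{4}; (2,2)→{2,7}; (3,7)→{3,7}; (4,3)→{3,6}; (5,1)→{1,3}; (6,8)→{7,8,9}; (9,6)→{4,6,8}. Safe: 5. Place at column 5.
Row 8: attacked by (1,4)→{4}; (2,2)→{2,8}; (3,7)→{2,7}; (4,3)→{3,7}; (5,1)→{1,4}; (6,8)→{6,8}; (7,5)→{4,5,6}; (9,6)→{5,6,7}. Safe: 9. Place at column 9.
Columns [4, 2, 7, 3, 1, 8, 5, 9, 6], r−c [-3, 0, -4, 1, 4, -2, 2, -1, 3], r+c [5, 4, 10, 7, 6, 14, 12, 17, 15] are all distinct, so no two queens attack.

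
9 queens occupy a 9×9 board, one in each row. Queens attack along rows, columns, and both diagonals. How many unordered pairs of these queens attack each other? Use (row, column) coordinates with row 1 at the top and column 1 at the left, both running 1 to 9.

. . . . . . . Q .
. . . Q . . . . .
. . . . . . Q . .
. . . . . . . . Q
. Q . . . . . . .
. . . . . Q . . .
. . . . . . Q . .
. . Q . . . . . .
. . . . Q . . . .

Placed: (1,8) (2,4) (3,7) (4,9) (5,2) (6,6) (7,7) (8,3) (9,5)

Same column: (3,7)–(7,7) (column 7).
Same diagonal: (6,6)–(7,7) (|6−7| = |6−7| = 1); (7,7)–(9,5) (|7−9| = |7−5| = 2).
Total attacking pairs: 3.

3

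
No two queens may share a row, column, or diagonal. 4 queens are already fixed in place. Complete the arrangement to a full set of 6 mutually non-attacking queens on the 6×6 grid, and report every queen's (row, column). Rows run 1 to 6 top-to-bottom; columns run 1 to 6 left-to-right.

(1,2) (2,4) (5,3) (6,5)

Row 3: attacked by (1,2)→{2,4}; (2,4)→{3,4,5}; (5,3)→{1,3,5}; (6,5)→{2,5}. Safe: 6. Place at column 6.
Row 4: attacked by (1,2)→{2,5}; (2,4)→{2,4,6}; (3,6)→{5,6}; (5,3)→{2,3,4}; (6,5)→{3,5}. Safe: 1. Place at column 1.
Columns [2, 4, 6, 1, 3, 5], r−c [-1, -2, -3, 3, 2, 1], r+c [3, 6, 9, 5, 8, 11] are all distinct, so no two queens attack.

(1,2) (2,4) (3,6) (4,1) (5,3) (6,5)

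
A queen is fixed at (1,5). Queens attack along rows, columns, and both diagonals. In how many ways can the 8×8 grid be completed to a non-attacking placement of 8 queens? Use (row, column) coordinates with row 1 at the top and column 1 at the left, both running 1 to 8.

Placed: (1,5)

18

Branch on row 2: col 1 → 3; col 2 → 4; col 3 → 3; col 7 → 6; col 8 → 2.
Sum: 3 + 4 + 3 + 6 + 2 = 18.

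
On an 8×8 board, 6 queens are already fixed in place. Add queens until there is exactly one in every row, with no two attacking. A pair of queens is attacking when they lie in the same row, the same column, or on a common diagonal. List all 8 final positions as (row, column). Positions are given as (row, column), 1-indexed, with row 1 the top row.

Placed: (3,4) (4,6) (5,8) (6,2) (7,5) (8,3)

(1,1) (2,7) (3,4) (4,6) (5,8) (6,2) (7,5) (8,3)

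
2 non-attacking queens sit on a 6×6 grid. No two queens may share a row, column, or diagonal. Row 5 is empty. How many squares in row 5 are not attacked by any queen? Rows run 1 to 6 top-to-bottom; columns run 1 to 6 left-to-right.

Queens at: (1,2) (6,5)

2

(1,2) attacks row 5 at column 2 and diagonals 6.
(6,5) attacks row 5 at column 5 and diagonals 4, 6.
Attacked columns: {2, 4, 5, 6}. Safe: {1, 3}.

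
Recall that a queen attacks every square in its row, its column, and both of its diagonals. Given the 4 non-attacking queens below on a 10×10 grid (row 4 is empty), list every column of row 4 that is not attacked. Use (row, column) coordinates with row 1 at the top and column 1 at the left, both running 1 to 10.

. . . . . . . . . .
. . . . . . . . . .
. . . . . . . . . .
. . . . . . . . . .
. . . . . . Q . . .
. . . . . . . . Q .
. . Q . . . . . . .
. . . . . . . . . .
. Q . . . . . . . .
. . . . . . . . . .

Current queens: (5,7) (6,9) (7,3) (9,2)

(5,7) attacks row 4 at column 7 and diagonals 6, 8.
(6,9) attacks row 4 at column 9 and diagonals 7.
(7,3) attacks row 4 at column 3 and diagonals 6.
(9,2) attacks row 4 at column 2 and diagonals 7.
Attacked columns: {2, 3, 6, 7, 8, 9}. Safe: {1, 4, 5, 10}.

columns 1, 4, 5, 10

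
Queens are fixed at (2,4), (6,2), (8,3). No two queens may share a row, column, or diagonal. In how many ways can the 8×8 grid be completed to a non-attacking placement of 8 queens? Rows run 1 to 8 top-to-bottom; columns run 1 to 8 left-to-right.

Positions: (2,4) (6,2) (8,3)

2

Branch on row 1: col 1 → 0; col 6 → 2; col 8 → 0.
Sum: 0 + 2 + 0 = 2.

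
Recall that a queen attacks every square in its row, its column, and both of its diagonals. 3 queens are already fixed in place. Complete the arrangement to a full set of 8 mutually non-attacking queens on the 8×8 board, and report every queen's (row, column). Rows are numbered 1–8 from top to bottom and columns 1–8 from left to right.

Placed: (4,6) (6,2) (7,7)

(1,5) (2,1) (3,4) (4,6) (5,8) (6,2) (7,7) (8,3)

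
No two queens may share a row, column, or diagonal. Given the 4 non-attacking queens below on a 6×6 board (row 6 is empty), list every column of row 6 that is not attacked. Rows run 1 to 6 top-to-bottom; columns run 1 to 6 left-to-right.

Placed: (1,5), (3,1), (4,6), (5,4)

columns 2

(1,5) attacks row 6 at column 5.
(3,1) attacks row 6 at column 1 and diagonals 4.
(4,6) attacks row 6 at column 6 and diagonals 4.
(5,4) attacks row 6 at column 4 and diagonals 3, 5.
Attacked columns: {1, 3, 4, 5, 6}. Safe: {2}.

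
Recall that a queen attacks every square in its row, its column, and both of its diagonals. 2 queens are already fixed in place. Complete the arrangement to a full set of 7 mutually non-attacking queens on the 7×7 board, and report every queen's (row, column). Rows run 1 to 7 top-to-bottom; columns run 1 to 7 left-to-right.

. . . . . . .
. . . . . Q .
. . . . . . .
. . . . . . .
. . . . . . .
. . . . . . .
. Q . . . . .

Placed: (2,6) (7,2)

(1,4) (2,6) (3,1) (4,3) (5,5) (6,7) (7,2)

Row 1: attacked by (2,6)→{5,6,7}; (7,2)→{2}. Safe: 1, 3, 4. Place at column 4.
Row 3: attacked by (1,4)→{2,4,6}; (2,6)→{5,6,7}; (7,2)→{2,6}. Safe: 1, 3. Place at column 1.
Row 4: attacked by (1,4)→{1,4,7}; (2,6)→{4,6}; (3,1)→{1,2}; (7,2)→{2,5}. Safe: 3. Place at column 3.
Row 5: attacked by (1,4)→{4}; (2,6)→{3,6}; (3,1)→{1,3}; (4,3)→{2,3,4}; (7,2)→{2,4}. Safe: 5, 7. Place at column 5.
Row 6: attacked by (1,4)→{4}; (2,6)→{2,6}; (3,1)→{1,4}; (4,3)→{1,3,5}; (5,5)→{4,5,6}; (7,2)→{1,2,3}. Safe: 7. Place at column 7.
Columns [4, 6, 1, 3, 5, 7, 2], r−c [-3, -4, 2, 1, 0, -1, 5], r+c [5, 8, 4, 7, 10, 13, 9] are all distinct, so no two queens attack.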